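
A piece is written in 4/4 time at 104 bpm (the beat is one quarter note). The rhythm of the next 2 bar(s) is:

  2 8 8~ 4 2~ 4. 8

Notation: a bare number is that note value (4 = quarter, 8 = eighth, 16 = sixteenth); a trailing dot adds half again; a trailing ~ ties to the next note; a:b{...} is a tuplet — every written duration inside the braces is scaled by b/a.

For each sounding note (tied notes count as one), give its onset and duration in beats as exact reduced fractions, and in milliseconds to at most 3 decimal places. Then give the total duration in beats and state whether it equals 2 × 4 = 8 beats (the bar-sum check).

1) 0.0ms=0b +1153.846ms=2b
2) 1153.846ms=2b +288.462ms=1/2b
3) 1442.308ms=5/2b +865.385ms=3/2b
4) 2307.692ms=4b +2019.231ms=7/2b
5) 4326.923ms=15/2b +288.462ms=1/2b
Σ=8b of 8 (104bpm 4/4) — PASS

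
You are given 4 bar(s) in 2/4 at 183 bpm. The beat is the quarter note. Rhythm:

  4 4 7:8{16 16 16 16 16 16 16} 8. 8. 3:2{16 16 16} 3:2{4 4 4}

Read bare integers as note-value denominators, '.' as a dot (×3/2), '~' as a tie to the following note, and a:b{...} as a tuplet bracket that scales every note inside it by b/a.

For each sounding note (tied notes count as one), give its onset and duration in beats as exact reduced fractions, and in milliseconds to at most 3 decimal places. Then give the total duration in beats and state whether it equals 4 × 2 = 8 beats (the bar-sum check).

1) 0.0ms=0b +327.869ms=1b
2) 327.869ms=1b +327.869ms=1b
3) 655.738ms=2b +93.677ms=2/7b
4) 749.415ms=16/7b +93.677ms=2/7b
5) 843.091ms=18/7b +93.677ms=2/7b
6) 936.768ms=20/7b +93.677ms=2/7b
7) 1030.445ms=22/7b +93.677ms=2/7b
8) 1124.122ms=24/7b +93.677ms=2/7b
9) 1217.799ms=26/7b +93.677ms=2/7b
10) 1311.475ms=4b +245.902ms=3/4b
11) 1557.377ms=19/4b +245.902ms=3/4b
12) 1803.279ms=11/2b +54.645ms=1/6b
13) 1857.923ms=17/3b +54.645ms=1/6b
14) 1912.568ms=35/6b +54.645ms=1/6b
15) 1967.213ms=6b +218.579ms=2/3b
16) 2185.792ms=20/3b +218.579ms=2/3b
17) 2404.372ms=22/3b +218.579ms=2/3b
Σ=8b of 8 (183bpm 2/4) — PASS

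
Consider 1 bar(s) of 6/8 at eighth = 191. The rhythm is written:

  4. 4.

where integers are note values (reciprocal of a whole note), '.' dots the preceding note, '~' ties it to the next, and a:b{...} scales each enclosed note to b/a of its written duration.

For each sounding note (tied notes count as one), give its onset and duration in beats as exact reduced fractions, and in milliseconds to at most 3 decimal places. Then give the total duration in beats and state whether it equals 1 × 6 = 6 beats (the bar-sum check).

1) 0.0ms=0b +942.408ms=3b
2) 942.408ms=3b +942.408ms=3b
Σ=6b of 6 (191bpm 6/8) — PASS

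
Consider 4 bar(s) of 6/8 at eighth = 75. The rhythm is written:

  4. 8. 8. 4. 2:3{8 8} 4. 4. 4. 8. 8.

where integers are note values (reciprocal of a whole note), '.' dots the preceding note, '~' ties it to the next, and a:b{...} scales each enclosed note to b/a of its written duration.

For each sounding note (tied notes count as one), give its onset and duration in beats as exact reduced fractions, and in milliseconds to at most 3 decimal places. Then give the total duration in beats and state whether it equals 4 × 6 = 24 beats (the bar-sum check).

1) 0.0ms=0b +2400.0ms=3b
2) 2400.0ms=3b +1200.0ms=3/2b
3) 3600.0ms=9/2b +1200.0ms=3/2b
4) 4800.0ms=6b +2400.0ms=3b
5) 7200.0ms=9b +1200.0ms=3/2b
6) 8400.0ms=21/2b +1200.0ms=3/2b
7) 9600.0ms=12b +2400.0ms=3b
8) 12000.0ms=15b +2400.0ms=3b
9) 14400.0ms=18b +2400.0ms=3b
10) 16800.0ms=21b +1200.0ms=3/2b
11) 18000.0ms=45/2b +1200.0ms=3/2b
Σ=24b of 24 (75bpm 6/8) — PASS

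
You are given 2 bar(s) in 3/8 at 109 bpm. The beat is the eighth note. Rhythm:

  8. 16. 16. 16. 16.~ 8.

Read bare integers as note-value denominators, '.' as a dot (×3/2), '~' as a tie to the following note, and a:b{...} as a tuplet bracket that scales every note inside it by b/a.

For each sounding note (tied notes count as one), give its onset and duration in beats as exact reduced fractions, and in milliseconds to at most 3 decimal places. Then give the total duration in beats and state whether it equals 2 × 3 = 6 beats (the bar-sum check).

1) 0.0ms=0b +825.688ms=3/2b
2) 825.688ms=3/2b +412.844ms=3/4b
3) 1238.532ms=9/4b +412.844ms=3/4b
4) 1651.376ms=3b +412.844ms=3/4b
5) 2064.22ms=15/4b +1238.532ms=9/4b
Σ=6b of 6 (109bpm 3/8) — PASS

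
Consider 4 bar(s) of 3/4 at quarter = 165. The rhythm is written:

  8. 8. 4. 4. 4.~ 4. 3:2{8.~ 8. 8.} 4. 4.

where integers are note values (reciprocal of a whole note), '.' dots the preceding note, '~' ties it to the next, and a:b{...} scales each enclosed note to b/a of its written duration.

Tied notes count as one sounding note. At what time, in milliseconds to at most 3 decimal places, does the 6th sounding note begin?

1. 0.0ms @ 0 + 272.727ms (3/4)
2. 272.727ms @ 3/4 + 272.727ms (3/4)
3. 545.455ms @ 3/2 + 545.455ms (3/2)
4. 1090.909ms @ 3 + 545.455ms (3/2)
5. 1636.364ms @ 9/2 + 1090.909ms (3)
6. 2727.273ms @ 15/2 + 363.636ms (1)
7. 3090.909ms @ 17/2 + 181.818ms (1/2)
8. 3272.727ms @ 9 + 545.455ms (3/2)
9. 3818.182ms @ 21/2 + 545.455ms (3/2)

note 6 onset = 15/2b = 2727.273ms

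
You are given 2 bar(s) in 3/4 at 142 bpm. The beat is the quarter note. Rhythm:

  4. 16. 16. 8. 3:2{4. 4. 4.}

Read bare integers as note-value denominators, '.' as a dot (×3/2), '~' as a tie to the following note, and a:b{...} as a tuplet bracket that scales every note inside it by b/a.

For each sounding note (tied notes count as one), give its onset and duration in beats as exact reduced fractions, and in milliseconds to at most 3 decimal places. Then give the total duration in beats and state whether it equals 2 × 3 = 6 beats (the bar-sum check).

1) 0.0ms=0b +633.803ms=3/2b
2) 633.803ms=3/2b +158.451ms=3/8b
3) 792.254ms=15/8b +158.451ms=3/8b
4) 950.704ms=9/4b +316.901ms=3/4b
5) 1267.606ms=3b +422.535ms=1b
6) 1690.141ms=4b +422.535ms=1b
7) 2112.676ms=5b +422.535ms=1b
Σ=6b of 6 (142bpm 3/4) — PASS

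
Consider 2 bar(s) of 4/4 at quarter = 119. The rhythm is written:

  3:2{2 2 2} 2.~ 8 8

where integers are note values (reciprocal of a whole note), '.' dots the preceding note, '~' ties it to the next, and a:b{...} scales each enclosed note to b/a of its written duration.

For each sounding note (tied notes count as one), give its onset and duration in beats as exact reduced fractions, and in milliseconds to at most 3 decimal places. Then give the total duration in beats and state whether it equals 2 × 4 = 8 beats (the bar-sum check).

1) 0.0ms=0b +672.269ms=4/3b
2) 672.269ms=4/3b +672.269ms=4/3b
3) 1344.538ms=8/3b +672.269ms=4/3b
4) 2016.807ms=4b +1764.706ms=7/2b
5) 3781.513ms=15/2b +252.101ms=1/2b
Σ=8b of 8 (119bpm 4/4) — PASS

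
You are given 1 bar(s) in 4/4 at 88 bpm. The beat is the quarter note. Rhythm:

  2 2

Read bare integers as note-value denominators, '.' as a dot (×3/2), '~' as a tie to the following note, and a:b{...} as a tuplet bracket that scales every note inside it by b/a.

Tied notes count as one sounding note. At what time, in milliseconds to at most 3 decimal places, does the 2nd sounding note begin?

1. 0.0ms @ 0 + 1363.636ms (2)
2. 1363.636ms @ 2 + 1363.636ms (2)

note 2 onset = 2b = 1363.636ms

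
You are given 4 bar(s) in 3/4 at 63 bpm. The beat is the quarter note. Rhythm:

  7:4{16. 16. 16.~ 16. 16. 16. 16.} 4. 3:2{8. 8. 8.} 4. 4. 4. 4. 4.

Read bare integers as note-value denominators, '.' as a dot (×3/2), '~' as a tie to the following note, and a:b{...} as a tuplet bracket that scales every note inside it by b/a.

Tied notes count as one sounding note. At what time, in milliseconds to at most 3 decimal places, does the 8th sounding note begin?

1. 0.0ms @ 0 + 204.082ms (3/14)
2. 204.082ms @ 3/14 + 204.082ms (3/14)
3. 408.163ms @ 3/7 + 408.163ms (3/7)
4. 816.327ms @ 6/7 + 204.082ms (3/14)
5. 1020.408ms @ 15/14 + 204.082ms (3/14)
6. 1224.49ms @ 9/7 + 204.082ms (3/14)
7. 1428.571ms @ 3/2 + 1428.571ms (3/2)
8. 2857.143ms @ 3 + 476.19ms (1/2)
9. 3333.333ms @ 7/2 + 476.19ms (1/2)
10. 3809.524ms @ 4 + 476.19ms (1/2)
11. 4285.714ms @ 9/2 + 1428.571ms (3/2)
12. 5714.286ms @ 6 + 1428.571ms (3/2)
13. 7142.857ms @ 15/2 + 1428.571ms (3/2)
14. 8571.429ms @ 9 + 1428.571ms (3/2)
15. 10000.0ms @ 21/2 + 1428.571ms (3/2)

note 8 onset = 3b = 2857.143ms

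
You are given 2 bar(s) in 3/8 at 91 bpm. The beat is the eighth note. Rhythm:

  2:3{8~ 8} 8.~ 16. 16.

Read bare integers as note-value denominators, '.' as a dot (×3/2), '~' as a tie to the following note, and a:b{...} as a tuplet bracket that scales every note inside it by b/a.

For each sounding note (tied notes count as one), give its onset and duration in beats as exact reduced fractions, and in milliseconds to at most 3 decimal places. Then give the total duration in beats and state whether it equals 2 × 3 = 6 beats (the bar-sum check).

1) 0.0ms=0b +1978.022ms=3b
2) 1978.022ms=3b +1483.516ms=9/4b
3) 3461.538ms=21/4b +494.505ms=3/4b
Σ=6b of 6 (91bpm 3/8) — PASS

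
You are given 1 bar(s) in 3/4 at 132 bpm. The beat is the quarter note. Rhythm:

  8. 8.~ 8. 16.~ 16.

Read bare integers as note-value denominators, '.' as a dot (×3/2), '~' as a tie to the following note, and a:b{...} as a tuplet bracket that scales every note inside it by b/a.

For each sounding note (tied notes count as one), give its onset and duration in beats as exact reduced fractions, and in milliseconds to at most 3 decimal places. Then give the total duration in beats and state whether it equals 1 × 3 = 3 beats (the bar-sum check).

1) 0.0ms=0b +340.909ms=3/4b
2) 340.909ms=3/4b +681.818ms=3/2b
3) 1022.727ms=9/4b +340.909ms=3/4b
Σ=3b of 3 (132bpm 3/4) — PASS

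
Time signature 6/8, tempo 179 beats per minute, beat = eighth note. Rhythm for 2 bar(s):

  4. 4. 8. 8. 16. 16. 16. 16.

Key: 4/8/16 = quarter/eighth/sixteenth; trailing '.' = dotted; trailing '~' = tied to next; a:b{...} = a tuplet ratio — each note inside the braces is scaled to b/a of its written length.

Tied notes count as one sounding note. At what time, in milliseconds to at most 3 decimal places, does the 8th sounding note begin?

note 8 onset = 45/4b = 3770.95ms

1. 0.0ms @ 0 + 1005.587ms (3)
2. 1005.587ms @ 3 + 1005.587ms (3)
3. 2011.173ms @ 6 + 502.793ms (3/2)
4. 2513.966ms @ 15/2 + 502.793ms (3/2)
5. 3016.76ms @ 9 + 251.397ms (3/4)
6. 3268.156ms @ 39/4 + 251.397ms (3/4)
7. 3519.553ms @ 21/2 + 251.397ms (3/4)
8. 3770.95ms @ 45/4 + 251.397ms (3/4)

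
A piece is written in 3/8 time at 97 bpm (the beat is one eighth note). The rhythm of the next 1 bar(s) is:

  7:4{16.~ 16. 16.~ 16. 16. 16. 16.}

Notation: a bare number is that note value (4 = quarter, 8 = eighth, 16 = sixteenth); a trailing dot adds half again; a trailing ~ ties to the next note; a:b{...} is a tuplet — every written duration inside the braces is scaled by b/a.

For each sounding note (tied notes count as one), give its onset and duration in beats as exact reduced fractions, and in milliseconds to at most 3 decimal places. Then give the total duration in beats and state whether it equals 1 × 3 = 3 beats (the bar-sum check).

1) 0.0ms=0b +530.191ms=6/7b
2) 530.191ms=6/7b +530.191ms=6/7b
3) 1060.383ms=12/7b +265.096ms=3/7b
4) 1325.479ms=15/7b +265.096ms=3/7b
5) 1590.574ms=18/7b +265.096ms=3/7b
Σ=3b of 3 (97bpm 3/8) — PASS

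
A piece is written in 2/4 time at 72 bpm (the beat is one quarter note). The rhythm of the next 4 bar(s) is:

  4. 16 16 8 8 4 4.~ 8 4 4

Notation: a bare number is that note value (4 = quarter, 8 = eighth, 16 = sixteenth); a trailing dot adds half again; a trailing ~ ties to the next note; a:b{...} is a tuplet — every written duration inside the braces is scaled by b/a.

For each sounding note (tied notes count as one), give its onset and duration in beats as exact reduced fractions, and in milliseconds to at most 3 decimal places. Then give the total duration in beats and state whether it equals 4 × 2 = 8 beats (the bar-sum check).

1) 0.0ms=0b +1250.0ms=3/2b
2) 1250.0ms=3/2b +208.333ms=1/4b
3) 1458.333ms=7/4b +208.333ms=1/4b
4) 1666.667ms=2b +416.667ms=1/2b
5) 2083.333ms=5/2b +416.667ms=1/2b
6) 2500.0ms=3b +833.333ms=1b
7) 3333.333ms=4b +1666.667ms=2b
8) 5000.0ms=6b +833.333ms=1b
9) 5833.333ms=7b +833.333ms=1b
Σ=8b of 8 (72bpm 2/4) — PASS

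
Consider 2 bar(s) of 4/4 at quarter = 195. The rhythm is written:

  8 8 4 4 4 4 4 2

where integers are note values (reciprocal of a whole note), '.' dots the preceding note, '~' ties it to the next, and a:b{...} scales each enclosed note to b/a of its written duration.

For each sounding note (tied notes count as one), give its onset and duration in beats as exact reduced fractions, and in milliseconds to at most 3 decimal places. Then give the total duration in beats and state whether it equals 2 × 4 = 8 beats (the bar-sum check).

1) 0.0ms=0b +153.846ms=1/2b
2) 153.846ms=1/2b +153.846ms=1/2b
3) 307.692ms=1b +307.692ms=1b
4) 615.385ms=2b +307.692ms=1b
5) 923.077ms=3b +307.692ms=1b
6) 1230.769ms=4b +307.692ms=1b
7) 1538.462ms=5b +307.692ms=1b
8) 1846.154ms=6b +615.385ms=2b
Σ=8b of 8 (195bpm 4/4) — PASS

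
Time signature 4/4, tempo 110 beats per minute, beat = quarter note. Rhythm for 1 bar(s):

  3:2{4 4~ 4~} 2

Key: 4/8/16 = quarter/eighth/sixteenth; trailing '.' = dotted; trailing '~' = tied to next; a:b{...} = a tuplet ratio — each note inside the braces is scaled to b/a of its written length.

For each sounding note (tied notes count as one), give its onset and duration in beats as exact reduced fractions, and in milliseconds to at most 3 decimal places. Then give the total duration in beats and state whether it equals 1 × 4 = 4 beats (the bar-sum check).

1) 0.0ms=0b +363.636ms=2/3b
2) 363.636ms=2/3b +1818.182ms=10/3b
Σ=4b of 4 (110bpm 4/4) — PASS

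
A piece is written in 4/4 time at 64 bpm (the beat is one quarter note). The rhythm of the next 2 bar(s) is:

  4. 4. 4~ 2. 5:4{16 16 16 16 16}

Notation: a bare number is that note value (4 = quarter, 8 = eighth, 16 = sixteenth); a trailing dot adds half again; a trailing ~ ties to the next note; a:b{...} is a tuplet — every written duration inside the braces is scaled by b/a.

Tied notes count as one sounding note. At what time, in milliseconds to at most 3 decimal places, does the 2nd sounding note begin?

note 2 onset = 3/2b = 1406.25ms

1. 0.0ms @ 0 + 1406.25ms (3/2)
2. 1406.25ms @ 3/2 + 1406.25ms (3/2)
3. 2812.5ms @ 3 + 3750.0ms (4)
4. 6562.5ms @ 7 + 187.5ms (1/5)
5. 6750.0ms @ 36/5 + 187.5ms (1/5)
6. 6937.5ms @ 37/5 + 187.5ms (1/5)
7. 7125.0ms @ 38/5 + 187.5ms (1/5)
8. 7312.5ms @ 39/5 + 187.5ms (1/5)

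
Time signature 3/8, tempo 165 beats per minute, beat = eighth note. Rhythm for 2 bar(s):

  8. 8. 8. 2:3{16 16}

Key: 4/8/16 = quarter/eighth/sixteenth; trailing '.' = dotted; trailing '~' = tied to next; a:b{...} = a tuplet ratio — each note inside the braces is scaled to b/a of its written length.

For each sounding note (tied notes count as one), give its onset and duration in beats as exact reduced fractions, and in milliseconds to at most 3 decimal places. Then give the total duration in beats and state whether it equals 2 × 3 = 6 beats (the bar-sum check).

1) 0.0ms=0b +545.455ms=3/2b
2) 545.455ms=3/2b +545.455ms=3/2b
3) 1090.909ms=3b +545.455ms=3/2b
4) 1636.364ms=9/2b +272.727ms=3/4b
5) 1909.091ms=21/4b +272.727ms=3/4b
Σ=6b of 6 (165bpm 3/8) — PASS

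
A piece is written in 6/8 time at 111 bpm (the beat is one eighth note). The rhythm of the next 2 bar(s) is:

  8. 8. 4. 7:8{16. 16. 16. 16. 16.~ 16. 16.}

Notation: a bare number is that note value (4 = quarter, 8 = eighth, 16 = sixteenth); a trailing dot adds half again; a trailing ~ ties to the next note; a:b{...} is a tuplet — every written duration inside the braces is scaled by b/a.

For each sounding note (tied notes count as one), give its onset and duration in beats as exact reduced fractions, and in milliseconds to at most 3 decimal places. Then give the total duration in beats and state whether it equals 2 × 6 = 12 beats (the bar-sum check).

1) 0.0ms=0b +810.811ms=3/2b
2) 810.811ms=3/2b +810.811ms=3/2b
3) 1621.622ms=3b +1621.622ms=3b
4) 3243.243ms=6b +463.32ms=6/7b
5) 3706.564ms=48/7b +463.32ms=6/7b
6) 4169.884ms=54/7b +463.32ms=6/7b
7) 4633.205ms=60/7b +463.32ms=6/7b
8) 5096.525ms=66/7b +926.641ms=12/7b
9) 6023.166ms=78/7b +463.32ms=6/7b
Σ=12b of 12 (111bpm 6/8) — PASS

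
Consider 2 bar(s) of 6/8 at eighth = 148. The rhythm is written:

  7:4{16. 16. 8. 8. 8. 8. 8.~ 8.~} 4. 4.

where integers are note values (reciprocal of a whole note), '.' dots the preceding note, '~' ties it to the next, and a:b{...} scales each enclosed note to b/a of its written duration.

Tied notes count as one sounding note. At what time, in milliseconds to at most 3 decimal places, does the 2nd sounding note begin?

note 2 onset = 3/7b = 173.745ms

1. 0.0ms @ 0 + 173.745ms (3/7)
2. 173.745ms @ 3/7 + 173.745ms (3/7)
3. 347.49ms @ 6/7 + 347.49ms (6/7)
4. 694.981ms @ 12/7 + 347.49ms (6/7)
5. 1042.471ms @ 18/7 + 347.49ms (6/7)
6. 1389.961ms @ 24/7 + 347.49ms (6/7)
7. 1737.452ms @ 30/7 + 1911.197ms (33/7)
8. 3648.649ms @ 9 + 1216.216ms (3)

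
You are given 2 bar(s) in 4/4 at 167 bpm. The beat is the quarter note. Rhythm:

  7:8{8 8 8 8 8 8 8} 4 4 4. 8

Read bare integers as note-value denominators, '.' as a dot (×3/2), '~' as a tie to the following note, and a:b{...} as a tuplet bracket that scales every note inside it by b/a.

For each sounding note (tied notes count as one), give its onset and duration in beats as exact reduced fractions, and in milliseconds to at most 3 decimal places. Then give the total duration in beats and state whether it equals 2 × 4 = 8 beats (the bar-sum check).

1) 0.0ms=0b +205.304ms=4/7b
2) 205.304ms=4/7b +205.304ms=4/7b
3) 410.607ms=8/7b +205.304ms=4/7b
4) 615.911ms=12/7b +205.304ms=4/7b
5) 821.215ms=16/7b +205.304ms=4/7b
6) 1026.518ms=20/7b +205.304ms=4/7b
7) 1231.822ms=24/7b +205.304ms=4/7b
8) 1437.126ms=4b +359.281ms=1b
9) 1796.407ms=5b +359.281ms=1b
10) 2155.689ms=6b +538.922ms=3/2b
11) 2694.611ms=15/2b +179.641ms=1/2b
Σ=8b of 8 (167bpm 4/4) — PASS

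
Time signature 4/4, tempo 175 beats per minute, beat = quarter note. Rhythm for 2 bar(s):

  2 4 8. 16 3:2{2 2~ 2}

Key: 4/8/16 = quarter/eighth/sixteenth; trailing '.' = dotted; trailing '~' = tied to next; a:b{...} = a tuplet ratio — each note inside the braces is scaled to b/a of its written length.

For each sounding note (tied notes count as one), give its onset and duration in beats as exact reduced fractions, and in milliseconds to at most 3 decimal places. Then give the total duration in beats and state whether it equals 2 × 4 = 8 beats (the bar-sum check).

1) 0.0ms=0b +685.714ms=2b
2) 685.714ms=2b +342.857ms=1b
3) 1028.571ms=3b +257.143ms=3/4b
4) 1285.714ms=15/4b +85.714ms=1/4b
5) 1371.429ms=4b +457.143ms=4/3b
6) 1828.571ms=16/3b +914.286ms=8/3b
Σ=8b of 8 (175bpm 4/4) — PASS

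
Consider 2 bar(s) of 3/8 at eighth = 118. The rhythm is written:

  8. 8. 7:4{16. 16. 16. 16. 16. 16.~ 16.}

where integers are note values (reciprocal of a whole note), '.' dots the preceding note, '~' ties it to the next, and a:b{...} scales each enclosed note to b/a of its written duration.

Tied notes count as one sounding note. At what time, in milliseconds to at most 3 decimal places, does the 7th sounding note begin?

1. 0.0ms @ 0 + 762.712ms (3/2)
2. 762.712ms @ 3/2 + 762.712ms (3/2)
3. 1525.424ms @ 3 + 217.918ms (3/7)
4. 1743.341ms @ 24/7 + 217.918ms (3/7)
5. 1961.259ms @ 27/7 + 217.918ms (3/7)
6. 2179.177ms @ 30/7 + 217.918ms (3/7)
7. 2397.094ms @ 33/7 + 217.918ms (3/7)
8. 2615.012ms @ 36/7 + 435.835ms (6/7)

note 7 onset = 33/7b = 2397.094ms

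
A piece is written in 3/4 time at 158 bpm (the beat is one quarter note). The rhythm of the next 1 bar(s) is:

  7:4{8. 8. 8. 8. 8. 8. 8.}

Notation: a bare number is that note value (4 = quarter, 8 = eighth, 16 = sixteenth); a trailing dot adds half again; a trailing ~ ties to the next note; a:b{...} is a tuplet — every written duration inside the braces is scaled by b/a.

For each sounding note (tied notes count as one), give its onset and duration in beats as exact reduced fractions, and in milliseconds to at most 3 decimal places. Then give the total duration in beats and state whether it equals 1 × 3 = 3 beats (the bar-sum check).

1) 0.0ms=0b +162.749ms=3/7b
2) 162.749ms=3/7b +162.749ms=3/7b
3) 325.497ms=6/7b +162.749ms=3/7b
4) 488.246ms=9/7b +162.749ms=3/7b
5) 650.995ms=12/7b +162.749ms=3/7b
6) 813.743ms=15/7b +162.749ms=3/7b
7) 976.492ms=18/7b +162.749ms=3/7b
Σ=3b of 3 (158bpm 3/4) — PASS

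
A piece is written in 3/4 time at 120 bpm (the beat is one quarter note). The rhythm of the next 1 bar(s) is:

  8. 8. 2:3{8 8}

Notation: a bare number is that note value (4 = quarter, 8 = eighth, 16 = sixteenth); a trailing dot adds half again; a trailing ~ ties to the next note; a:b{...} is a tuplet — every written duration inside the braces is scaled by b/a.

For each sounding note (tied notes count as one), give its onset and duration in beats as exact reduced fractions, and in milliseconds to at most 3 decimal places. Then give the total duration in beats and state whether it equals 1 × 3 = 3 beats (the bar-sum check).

1) 0.0ms=0b +375.0ms=3/4b
2) 375.0ms=3/4b +375.0ms=3/4b
3) 750.0ms=3/2b +375.0ms=3/4b
4) 1125.0ms=9/4b +375.0ms=3/4b
Σ=3b of 3 (120bpm 3/4) — PASS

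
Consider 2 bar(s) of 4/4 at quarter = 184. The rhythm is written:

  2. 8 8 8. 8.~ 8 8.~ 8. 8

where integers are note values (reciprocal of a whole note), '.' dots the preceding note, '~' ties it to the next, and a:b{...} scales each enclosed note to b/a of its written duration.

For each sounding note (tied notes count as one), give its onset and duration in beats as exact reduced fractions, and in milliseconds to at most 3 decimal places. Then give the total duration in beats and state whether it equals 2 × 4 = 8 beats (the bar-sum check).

1) 0.0ms=0b +978.261ms=3b
2) 978.261ms=3b +163.043ms=1/2b
3) 1141.304ms=7/2b +163.043ms=1/2b
4) 1304.348ms=4b +244.565ms=3/4b
5) 1548.913ms=19/4b +407.609ms=5/4b
6) 1956.522ms=6b +489.13ms=3/2b
7) 2445.652ms=15/2b +163.043ms=1/2b
Σ=8b of 8 (184bpm 4/4) — PASS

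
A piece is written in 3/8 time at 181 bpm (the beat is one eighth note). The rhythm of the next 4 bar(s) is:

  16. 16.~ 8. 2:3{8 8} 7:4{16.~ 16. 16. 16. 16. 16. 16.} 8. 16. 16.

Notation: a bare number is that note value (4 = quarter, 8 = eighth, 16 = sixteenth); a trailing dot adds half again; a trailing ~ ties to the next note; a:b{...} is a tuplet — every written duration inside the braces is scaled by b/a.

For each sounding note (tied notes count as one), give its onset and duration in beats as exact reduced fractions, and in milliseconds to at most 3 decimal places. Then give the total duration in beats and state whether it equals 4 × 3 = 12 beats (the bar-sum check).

1) 0.0ms=0b +248.619ms=3/4b
2) 248.619ms=3/4b +745.856ms=9/4b
3) 994.475ms=3b +497.238ms=3/2b
4) 1491.713ms=9/2b +497.238ms=3/2b
5) 1988.95ms=6b +284.136ms=6/7b
6) 2273.086ms=48/7b +142.068ms=3/7b
7) 2415.154ms=51/7b +142.068ms=3/7b
8) 2557.222ms=54/7b +142.068ms=3/7b
9) 2699.29ms=57/7b +142.068ms=3/7b
10) 2841.358ms=60/7b +142.068ms=3/7b
11) 2983.425ms=9b +497.238ms=3/2b
12) 3480.663ms=21/2b +248.619ms=3/4b
13) 3729.282ms=45/4b +248.619ms=3/4b
Σ=12b of 12 (181bpm 3/8) — PASS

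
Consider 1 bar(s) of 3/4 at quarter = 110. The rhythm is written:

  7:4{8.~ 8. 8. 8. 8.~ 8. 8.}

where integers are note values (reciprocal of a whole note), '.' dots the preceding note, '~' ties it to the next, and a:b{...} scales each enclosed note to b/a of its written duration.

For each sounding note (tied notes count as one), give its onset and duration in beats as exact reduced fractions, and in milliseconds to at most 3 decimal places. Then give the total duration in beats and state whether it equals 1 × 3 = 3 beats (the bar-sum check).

1) 0.0ms=0b +467.532ms=6/7b
2) 467.532ms=6/7b +233.766ms=3/7b
3) 701.299ms=9/7b +233.766ms=3/7b
4) 935.065ms=12/7b +467.532ms=6/7b
5) 1402.597ms=18/7b +233.766ms=3/7b
Σ=3b of 3 (110bpm 3/4) — PASS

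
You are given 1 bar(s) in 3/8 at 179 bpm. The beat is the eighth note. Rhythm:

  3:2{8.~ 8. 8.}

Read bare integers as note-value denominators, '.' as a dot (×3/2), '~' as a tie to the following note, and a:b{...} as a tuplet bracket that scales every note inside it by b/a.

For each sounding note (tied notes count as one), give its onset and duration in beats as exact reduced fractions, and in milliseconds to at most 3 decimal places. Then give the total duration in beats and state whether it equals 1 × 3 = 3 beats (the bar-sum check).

1) 0.0ms=0b +670.391ms=2b
2) 670.391ms=2b +335.196ms=1b
Σ=3b of 3 (179bpm 3/8) — PASS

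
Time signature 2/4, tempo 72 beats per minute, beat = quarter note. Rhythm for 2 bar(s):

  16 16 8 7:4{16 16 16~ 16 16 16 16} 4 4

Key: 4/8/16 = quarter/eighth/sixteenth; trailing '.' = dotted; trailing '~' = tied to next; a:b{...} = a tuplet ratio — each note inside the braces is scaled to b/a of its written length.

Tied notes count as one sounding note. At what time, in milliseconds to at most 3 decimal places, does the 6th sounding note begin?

1. 0.0ms @ 0 + 208.333ms (1/4)
2. 208.333ms @ 1/4 + 208.333ms (1/4)
3. 416.667ms @ 1/2 + 416.667ms (1/2)
4. 833.333ms @ 1 + 119.048ms (1/7)
5. 952.381ms @ 8/7 + 119.048ms (1/7)
6. 1071.429ms @ 9/7 + 238.095ms (2/7)
7. 1309.524ms @ 11/7 + 119.048ms (1/7)
8. 1428.571ms @ 12/7 + 119.048ms (1/7)
9. 1547.619ms @ 13/7 + 119.048ms (1/7)
10. 1666.667ms @ 2 + 833.333ms (1)
11. 2500.0ms @ 3 + 833.333ms (1)

note 6 onset = 9/7b = 1071.429ms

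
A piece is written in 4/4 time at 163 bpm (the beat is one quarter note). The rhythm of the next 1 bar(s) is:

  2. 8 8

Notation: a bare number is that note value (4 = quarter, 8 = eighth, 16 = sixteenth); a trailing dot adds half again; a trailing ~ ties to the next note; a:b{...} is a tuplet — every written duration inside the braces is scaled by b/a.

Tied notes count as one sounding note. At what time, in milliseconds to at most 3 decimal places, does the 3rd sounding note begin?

note 3 onset = 7/2b = 1288.344ms

1. 0.0ms @ 0 + 1104.294ms (3)
2. 1104.294ms @ 3 + 184.049ms (1/2)
3. 1288.344ms @ 7/2 + 184.049ms (1/2)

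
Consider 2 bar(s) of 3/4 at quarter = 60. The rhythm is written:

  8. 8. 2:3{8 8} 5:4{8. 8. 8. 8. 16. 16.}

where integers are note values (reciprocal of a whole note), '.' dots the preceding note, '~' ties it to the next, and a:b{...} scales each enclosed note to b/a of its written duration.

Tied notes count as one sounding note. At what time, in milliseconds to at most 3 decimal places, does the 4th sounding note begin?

note 4 onset = 9/4b = 2250.0ms

1. 0.0ms @ 0 + 750.0ms (3/4)
2. 750.0ms @ 3/4 + 750.0ms (3/4)
3. 1500.0ms @ 3/2 + 750.0ms (3/4)
4. 2250.0ms @ 9/4 + 750.0ms (3/4)
5. 3000.0ms @ 3 + 600.0ms (3/5)
6. 3600.0ms @ 18/5 + 600.0ms (3/5)
7. 4200.0ms @ 21/5 + 600.0ms (3/5)
8. 4800.0ms @ 24/5 + 600.0ms (3/5)
9. 5400.0ms @ 27/5 + 300.0ms (3/10)
10. 5700.0ms @ 57/10 + 300.0ms (3/10)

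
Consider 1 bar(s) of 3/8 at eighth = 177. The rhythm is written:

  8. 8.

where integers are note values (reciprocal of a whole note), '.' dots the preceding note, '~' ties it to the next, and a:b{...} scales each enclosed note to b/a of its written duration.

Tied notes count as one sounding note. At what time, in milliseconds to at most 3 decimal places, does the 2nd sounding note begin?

1. 0.0ms @ 0 + 508.475ms (3/2)
2. 508.475ms @ 3/2 + 508.475ms (3/2)

note 2 onset = 3/2b = 508.475ms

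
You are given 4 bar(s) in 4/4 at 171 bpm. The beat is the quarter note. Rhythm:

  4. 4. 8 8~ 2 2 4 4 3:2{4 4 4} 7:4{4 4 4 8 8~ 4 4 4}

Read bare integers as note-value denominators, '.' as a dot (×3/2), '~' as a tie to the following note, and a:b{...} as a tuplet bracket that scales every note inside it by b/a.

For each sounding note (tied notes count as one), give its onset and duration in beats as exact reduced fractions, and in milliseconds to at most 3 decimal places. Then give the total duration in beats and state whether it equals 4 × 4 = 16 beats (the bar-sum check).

1) 0.0ms=0b +526.316ms=3/2b
2) 526.316ms=3/2b +526.316ms=3/2b
3) 1052.632ms=3b +175.439ms=1/2b
4) 1228.07ms=7/2b +877.193ms=5/2b
5) 2105.263ms=6b +701.754ms=2b
6) 2807.018ms=8b +350.877ms=1b
7) 3157.895ms=9b +350.877ms=1b
8) 3508.772ms=10b +233.918ms=2/3b
9) 3742.69ms=32/3b +233.918ms=2/3b
10) 3976.608ms=34/3b +233.918ms=2/3b
11) 4210.526ms=12b +200.501ms=4/7b
12) 4411.028ms=88/7b +200.501ms=4/7b
13) 4611.529ms=92/7b +200.501ms=4/7b
14) 4812.03ms=96/7b +100.251ms=2/7b
15) 4912.281ms=14b +300.752ms=6/7b
16) 5213.033ms=104/7b +200.501ms=4/7b
17) 5413.534ms=108/7b +200.501ms=4/7b
Σ=16b of 16 (171bpm 4/4) — PASS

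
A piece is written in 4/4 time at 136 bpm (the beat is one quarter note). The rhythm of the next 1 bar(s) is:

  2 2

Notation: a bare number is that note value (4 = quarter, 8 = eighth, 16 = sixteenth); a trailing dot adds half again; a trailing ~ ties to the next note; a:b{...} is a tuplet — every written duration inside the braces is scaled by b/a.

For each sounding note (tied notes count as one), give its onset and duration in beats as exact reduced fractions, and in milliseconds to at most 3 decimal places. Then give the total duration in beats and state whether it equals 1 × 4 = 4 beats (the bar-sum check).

1) 0.0ms=0b +882.353ms=2b
2) 882.353ms=2b +882.353ms=2b
Σ=4b of 4 (136bpm 4/4) — PASS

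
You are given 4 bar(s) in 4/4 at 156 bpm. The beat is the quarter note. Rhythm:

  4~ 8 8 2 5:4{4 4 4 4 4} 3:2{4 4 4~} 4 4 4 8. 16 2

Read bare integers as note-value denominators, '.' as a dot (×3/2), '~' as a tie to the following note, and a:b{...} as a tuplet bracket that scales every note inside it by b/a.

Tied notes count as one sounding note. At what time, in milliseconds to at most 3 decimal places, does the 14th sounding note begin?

1. 0.0ms @ 0 + 576.923ms (3/2)
2. 576.923ms @ 3/2 + 192.308ms (1/2)
3. 769.231ms @ 2 + 769.231ms (2)
4. 1538.462ms @ 4 + 307.692ms (4/5)
5. 1846.154ms @ 24/5 + 307.692ms (4/5)
6. 2153.846ms @ 28/5 + 307.692ms (4/5)
7. 2461.538ms @ 32/5 + 307.692ms (4/5)
8. 2769.231ms @ 36/5 + 307.692ms (4/5)
9. 3076.923ms @ 8 + 256.41ms (2/3)
10. 3333.333ms @ 26/3 + 256.41ms (2/3)
11. 3589.744ms @ 28/3 + 641.026ms (5/3)
12. 4230.769ms @ 11 + 384.615ms (1)
13. 4615.385ms @ 12 + 384.615ms (1)
14. 5000.0ms @ 13 + 288.462ms (3/4)
15. 5288.462ms @ 55/4 + 96.154ms (1/4)
16. 5384.615ms @ 14 + 769.231ms (2)

note 14 onset = 13b = 5000.0ms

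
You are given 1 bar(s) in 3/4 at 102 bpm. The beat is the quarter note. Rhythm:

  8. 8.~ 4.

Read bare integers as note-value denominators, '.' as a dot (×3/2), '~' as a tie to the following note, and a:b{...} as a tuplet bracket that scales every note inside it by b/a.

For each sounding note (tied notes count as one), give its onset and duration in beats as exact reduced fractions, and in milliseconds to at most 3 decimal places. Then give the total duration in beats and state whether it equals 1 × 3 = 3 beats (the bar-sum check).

1) 0.0ms=0b +441.176ms=3/4b
2) 441.176ms=3/4b +1323.529ms=9/4b
Σ=3b of 3 (102bpm 3/4) — PASS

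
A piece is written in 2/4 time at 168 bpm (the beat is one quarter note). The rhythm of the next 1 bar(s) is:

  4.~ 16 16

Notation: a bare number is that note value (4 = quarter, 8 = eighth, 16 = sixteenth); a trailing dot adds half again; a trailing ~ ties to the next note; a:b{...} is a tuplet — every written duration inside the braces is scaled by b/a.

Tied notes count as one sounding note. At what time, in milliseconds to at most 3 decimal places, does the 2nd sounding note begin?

note 2 onset = 7/4b = 625.0ms

1. 0.0ms @ 0 + 625.0ms (7/4)
2. 625.0ms @ 7/4 + 89.286ms (1/4)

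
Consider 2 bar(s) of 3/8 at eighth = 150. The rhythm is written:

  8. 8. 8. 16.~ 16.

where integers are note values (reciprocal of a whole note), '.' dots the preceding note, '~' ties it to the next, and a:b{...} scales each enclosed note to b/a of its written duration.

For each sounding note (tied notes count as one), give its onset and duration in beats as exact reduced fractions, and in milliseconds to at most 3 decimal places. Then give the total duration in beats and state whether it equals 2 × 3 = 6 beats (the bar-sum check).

1) 0.0ms=0b +600.0ms=3/2b
2) 600.0ms=3/2b +600.0ms=3/2b
3) 1200.0ms=3b +600.0ms=3/2b
4) 1800.0ms=9/2b +600.0ms=3/2b
Σ=6b of 6 (150bpm 3/8) — PASS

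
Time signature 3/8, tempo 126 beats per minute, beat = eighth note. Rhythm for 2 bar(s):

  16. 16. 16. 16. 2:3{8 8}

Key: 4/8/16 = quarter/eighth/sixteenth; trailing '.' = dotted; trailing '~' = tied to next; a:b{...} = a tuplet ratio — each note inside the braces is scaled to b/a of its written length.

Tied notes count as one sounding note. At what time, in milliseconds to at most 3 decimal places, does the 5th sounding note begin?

note 5 onset = 3b = 1428.571ms

1. 0.0ms @ 0 + 357.143ms (3/4)
2. 357.143ms @ 3/4 + 357.143ms (3/4)
3. 714.286ms @ 3/2 + 357.143ms (3/4)
4. 1071.429ms @ 9/4 + 357.143ms (3/4)
5. 1428.571ms @ 3 + 714.286ms (3/2)
6. 2142.857ms @ 9/2 + 714.286ms (3/2)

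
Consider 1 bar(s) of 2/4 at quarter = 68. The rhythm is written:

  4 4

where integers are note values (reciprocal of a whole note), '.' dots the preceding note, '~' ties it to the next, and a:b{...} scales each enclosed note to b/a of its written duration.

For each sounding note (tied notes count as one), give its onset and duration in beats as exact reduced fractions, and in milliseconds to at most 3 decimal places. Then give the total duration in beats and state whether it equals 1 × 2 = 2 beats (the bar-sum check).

1) 0.0ms=0b +882.353ms=1b
2) 882.353ms=1b +882.353ms=1b
Σ=2b of 2 (68bpm 2/4) — PASS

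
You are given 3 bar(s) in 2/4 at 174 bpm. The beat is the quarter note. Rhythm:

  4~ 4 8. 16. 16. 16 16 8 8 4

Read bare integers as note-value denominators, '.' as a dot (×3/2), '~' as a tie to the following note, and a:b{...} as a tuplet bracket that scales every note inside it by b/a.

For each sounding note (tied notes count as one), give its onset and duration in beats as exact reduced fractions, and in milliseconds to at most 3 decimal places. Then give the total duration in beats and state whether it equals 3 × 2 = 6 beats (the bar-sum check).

1) 0.0ms=0b +689.655ms=2b
2) 689.655ms=2b +258.621ms=3/4b
3) 948.276ms=11/4b +129.31ms=3/8b
4) 1077.586ms=25/8b +129.31ms=3/8b
5) 1206.897ms=7/2b +86.207ms=1/4b
6) 1293.103ms=15/4b +86.207ms=1/4b
7) 1379.31ms=4b +172.414ms=1/2b
8) 1551.724ms=9/2b +172.414ms=1/2b
9) 1724.138ms=5b +344.828ms=1b
Σ=6b of 6 (174bpm 2/4) — PASS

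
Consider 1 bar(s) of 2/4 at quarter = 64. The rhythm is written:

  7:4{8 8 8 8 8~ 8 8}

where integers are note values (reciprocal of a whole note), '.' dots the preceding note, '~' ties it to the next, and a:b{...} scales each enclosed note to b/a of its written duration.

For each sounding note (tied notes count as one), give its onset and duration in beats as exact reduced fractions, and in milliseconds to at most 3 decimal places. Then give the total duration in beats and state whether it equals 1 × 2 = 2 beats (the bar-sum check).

1) 0.0ms=0b +267.857ms=2/7b
2) 267.857ms=2/7b +267.857ms=2/7b
3) 535.714ms=4/7b +267.857ms=2/7b
4) 803.571ms=6/7b +267.857ms=2/7b
5) 1071.429ms=8/7b +535.714ms=4/7b
6) 1607.143ms=12/7b +267.857ms=2/7b
Σ=2b of 2 (64bpm 2/4) — PASS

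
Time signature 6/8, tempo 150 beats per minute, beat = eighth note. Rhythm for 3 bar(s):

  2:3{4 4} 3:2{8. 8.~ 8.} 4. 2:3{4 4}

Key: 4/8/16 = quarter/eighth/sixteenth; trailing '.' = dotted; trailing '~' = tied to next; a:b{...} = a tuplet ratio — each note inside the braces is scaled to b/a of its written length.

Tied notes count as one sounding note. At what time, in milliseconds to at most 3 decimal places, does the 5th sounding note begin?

note 5 onset = 9b = 3600.0ms

1. 0.0ms @ 0 + 1200.0ms (3)
2. 1200.0ms @ 3 + 1200.0ms (3)
3. 2400.0ms @ 6 + 400.0ms (1)
4. 2800.0ms @ 7 + 800.0ms (2)
5. 3600.0ms @ 9 + 1200.0ms (3)
6. 4800.0ms @ 12 + 1200.0ms (3)
7. 6000.0ms @ 15 + 1200.0ms (3)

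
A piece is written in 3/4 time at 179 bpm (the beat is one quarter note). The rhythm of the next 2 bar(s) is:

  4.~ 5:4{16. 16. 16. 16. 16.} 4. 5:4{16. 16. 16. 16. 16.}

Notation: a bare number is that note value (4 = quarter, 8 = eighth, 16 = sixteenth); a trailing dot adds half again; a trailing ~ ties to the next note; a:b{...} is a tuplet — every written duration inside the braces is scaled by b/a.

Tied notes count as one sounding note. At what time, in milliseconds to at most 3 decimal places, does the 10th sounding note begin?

note 10 onset = 27/5b = 1810.056ms

1. 0.0ms @ 0 + 603.352ms (9/5)
2. 603.352ms @ 9/5 + 100.559ms (3/10)
3. 703.911ms @ 21/10 + 100.559ms (3/10)
4. 804.469ms @ 12/5 + 100.559ms (3/10)
5. 905.028ms @ 27/10 + 100.559ms (3/10)
6. 1005.587ms @ 3 + 502.793ms (3/2)
7. 1508.38ms @ 9/2 + 100.559ms (3/10)
8. 1608.939ms @ 24/5 + 100.559ms (3/10)
9. 1709.497ms @ 51/10 + 100.559ms (3/10)
10. 1810.056ms @ 27/5 + 100.559ms (3/10)
11. 1910.615ms @ 57/10 + 100.559ms (3/10)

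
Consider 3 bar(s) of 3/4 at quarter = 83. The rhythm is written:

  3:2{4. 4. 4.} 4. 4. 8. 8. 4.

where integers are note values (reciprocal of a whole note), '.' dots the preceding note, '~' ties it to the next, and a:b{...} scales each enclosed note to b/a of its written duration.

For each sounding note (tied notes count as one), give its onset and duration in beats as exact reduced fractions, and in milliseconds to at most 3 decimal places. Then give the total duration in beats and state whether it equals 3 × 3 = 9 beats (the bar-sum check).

1) 0.0ms=0b +722.892ms=1b
2) 722.892ms=1b +722.892ms=1b
3) 1445.783ms=2b +722.892ms=1b
4) 2168.675ms=3b +1084.337ms=3/2b
5) 3253.012ms=9/2b +1084.337ms=3/2b
6) 4337.349ms=6b +542.169ms=3/4b
7) 4879.518ms=27/4b +542.169ms=3/4b
8) 5421.687ms=15/2b +1084.337ms=3/2b
Σ=9b of 9 (83bpm 3/4) — PASS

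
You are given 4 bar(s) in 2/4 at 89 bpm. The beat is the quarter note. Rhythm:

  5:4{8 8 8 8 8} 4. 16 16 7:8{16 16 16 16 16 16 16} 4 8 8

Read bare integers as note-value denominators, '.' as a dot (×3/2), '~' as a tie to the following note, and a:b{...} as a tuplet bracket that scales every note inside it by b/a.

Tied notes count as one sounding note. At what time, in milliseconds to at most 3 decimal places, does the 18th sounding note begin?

1. 0.0ms @ 0 + 269.663ms (2/5)
2. 269.663ms @ 2/5 + 269.663ms (2/5)
3. 539.326ms @ 4/5 + 269.663ms (2/5)
4. 808.989ms @ 6/5 + 269.663ms (2/5)
5. 1078.652ms @ 8/5 + 269.663ms (2/5)
6. 1348.315ms @ 2 + 1011.236ms (3/2)
7. 2359.551ms @ 7/2 + 168.539ms (1/4)
8. 2528.09ms @ 15/4 + 168.539ms (1/4)
9. 2696.629ms @ 4 + 192.616ms (2/7)
10. 2889.246ms @ 30/7 + 192.616ms (2/7)
11. 3081.862ms @ 32/7 + 192.616ms (2/7)
12. 3274.478ms @ 34/7 + 192.616ms (2/7)
13. 3467.095ms @ 36/7 + 192.616ms (2/7)
14. 3659.711ms @ 38/7 + 192.616ms (2/7)
15. 3852.327ms @ 40/7 + 192.616ms (2/7)
16. 4044.944ms @ 6 + 674.157ms (1)
17. 4719.101ms @ 7 + 337.079ms (1/2)
18. 5056.18ms @ 15/2 + 337.079ms (1/2)

note 18 onset = 15/2b = 5056.18ms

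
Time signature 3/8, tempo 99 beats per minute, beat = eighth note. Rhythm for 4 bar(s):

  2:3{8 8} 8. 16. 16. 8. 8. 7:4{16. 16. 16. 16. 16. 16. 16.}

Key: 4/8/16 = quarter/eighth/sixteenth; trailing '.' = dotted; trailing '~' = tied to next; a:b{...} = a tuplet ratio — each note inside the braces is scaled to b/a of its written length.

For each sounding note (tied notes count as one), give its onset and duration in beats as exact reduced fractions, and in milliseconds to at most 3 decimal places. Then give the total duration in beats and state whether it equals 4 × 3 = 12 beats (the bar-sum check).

1) 0.0ms=0b +909.091ms=3/2b
2) 909.091ms=3/2b +909.091ms=3/2b
3) 1818.182ms=3b +909.091ms=3/2b
4) 2727.273ms=9/2b +454.545ms=3/4b
5) 3181.818ms=21/4b +454.545ms=3/4b
6) 3636.364ms=6b +909.091ms=3/2b
7) 4545.455ms=15/2b +909.091ms=3/2b
8) 5454.545ms=9b +259.74ms=3/7b
9) 5714.286ms=66/7b +259.74ms=3/7b
10) 5974.026ms=69/7b +259.74ms=3/7b
11) 6233.766ms=72/7b +259.74ms=3/7b
12) 6493.506ms=75/7b +259.74ms=3/7b
13) 6753.247ms=78/7b +259.74ms=3/7b
14) 7012.987ms=81/7b +259.74ms=3/7b
Σ=12b of 12 (99bpm 3/8) — PASS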